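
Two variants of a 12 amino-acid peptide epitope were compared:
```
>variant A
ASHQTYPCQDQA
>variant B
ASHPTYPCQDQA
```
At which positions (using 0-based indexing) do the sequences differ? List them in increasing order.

3

Scanning 0-based: 3: Q/P.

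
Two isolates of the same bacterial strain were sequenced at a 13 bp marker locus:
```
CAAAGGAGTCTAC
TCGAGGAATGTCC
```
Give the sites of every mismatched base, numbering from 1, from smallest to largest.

Scanning 1-based: 1: C/T; 2: A/C; 3: A/G; 8: G/A; 10: C/G; 12: A/C.

1, 2, 3, 8, 10, 12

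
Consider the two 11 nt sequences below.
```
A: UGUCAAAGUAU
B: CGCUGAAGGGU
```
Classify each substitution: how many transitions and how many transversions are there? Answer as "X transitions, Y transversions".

Transitions (purine↔purine or pyrimidine↔pyrimidine): 1 U→C, 3 U→C, 4 C→U, 5 A→G, 10 A→G.
Transversions (purine↔pyrimidine): 9 U→G.

5 transitions, 1 transversion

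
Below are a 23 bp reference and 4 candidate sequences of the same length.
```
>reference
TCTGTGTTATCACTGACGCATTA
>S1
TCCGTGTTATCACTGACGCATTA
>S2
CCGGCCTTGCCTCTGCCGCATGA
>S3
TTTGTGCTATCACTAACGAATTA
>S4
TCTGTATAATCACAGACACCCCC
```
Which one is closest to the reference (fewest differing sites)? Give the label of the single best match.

S1

S1 differs at 1 site; S2 differs at 9 sites; S3 differs at 4 sites; S4 differs at 8 sites. The closest is S1.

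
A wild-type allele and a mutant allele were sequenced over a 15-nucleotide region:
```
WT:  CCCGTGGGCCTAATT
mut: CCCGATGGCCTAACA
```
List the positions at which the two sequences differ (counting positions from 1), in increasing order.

5, 6, 14, 15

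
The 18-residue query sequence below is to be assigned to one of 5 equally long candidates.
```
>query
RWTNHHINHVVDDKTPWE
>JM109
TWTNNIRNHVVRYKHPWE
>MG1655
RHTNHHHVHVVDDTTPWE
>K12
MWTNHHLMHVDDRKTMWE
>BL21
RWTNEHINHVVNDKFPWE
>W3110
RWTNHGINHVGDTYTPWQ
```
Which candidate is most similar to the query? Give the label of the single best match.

JM109 differs at 7 positions; MG1655 differs at 4 positions; K12 differs at 6 positions; BL21 differs at 3 positions; W3110 differs at 5 positions. The closest is BL21.

BL21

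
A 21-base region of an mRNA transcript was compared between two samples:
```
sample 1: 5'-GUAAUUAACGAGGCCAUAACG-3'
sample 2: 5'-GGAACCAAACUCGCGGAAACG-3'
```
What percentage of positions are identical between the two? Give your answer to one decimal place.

52.4%

Mismatches at positions 2, 5, 6, 9, 10, 11, 12, 15, 16, 17 (1-based): 10 of 21.
Identical positions: 11/21 = 52.38% → 52.4%.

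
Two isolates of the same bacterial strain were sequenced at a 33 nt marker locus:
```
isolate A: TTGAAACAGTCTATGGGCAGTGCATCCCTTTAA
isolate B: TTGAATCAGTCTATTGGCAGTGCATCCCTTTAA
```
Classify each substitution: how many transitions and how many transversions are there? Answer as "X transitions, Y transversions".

Transitions (purine↔purine or pyrimidine↔pyrimidine): none.
Transversions (purine↔pyrimidine): 6 A→T, 15 G→T.

0 transitions, 2 transversions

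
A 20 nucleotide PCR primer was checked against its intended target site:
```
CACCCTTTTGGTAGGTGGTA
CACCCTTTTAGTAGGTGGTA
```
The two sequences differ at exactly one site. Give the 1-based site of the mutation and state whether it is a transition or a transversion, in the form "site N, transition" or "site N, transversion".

Site 10 changes G→A. G is a purine and A is a purine, so this is a transition.

site 10, transition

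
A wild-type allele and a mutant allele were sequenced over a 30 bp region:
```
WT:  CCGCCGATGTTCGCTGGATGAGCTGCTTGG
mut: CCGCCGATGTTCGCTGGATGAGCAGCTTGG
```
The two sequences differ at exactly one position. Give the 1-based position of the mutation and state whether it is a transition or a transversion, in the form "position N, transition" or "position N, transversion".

Position 24 changes T→A. T is a pyrimidine and A is a purine, so this is a transversion.

position 24, transversion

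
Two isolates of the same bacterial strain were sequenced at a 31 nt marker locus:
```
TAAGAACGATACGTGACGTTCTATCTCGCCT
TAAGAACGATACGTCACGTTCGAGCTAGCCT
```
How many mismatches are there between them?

4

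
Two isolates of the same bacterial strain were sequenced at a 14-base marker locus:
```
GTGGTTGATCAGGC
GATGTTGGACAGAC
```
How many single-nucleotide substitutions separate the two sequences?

5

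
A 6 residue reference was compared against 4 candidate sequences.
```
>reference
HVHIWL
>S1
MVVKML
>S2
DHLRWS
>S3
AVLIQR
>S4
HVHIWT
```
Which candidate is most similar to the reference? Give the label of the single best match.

S4

S1 differs at 4 positions; S2 differs at 5 positions; S3 differs at 4 positions; S4 differs at 1 position. The closest is S4.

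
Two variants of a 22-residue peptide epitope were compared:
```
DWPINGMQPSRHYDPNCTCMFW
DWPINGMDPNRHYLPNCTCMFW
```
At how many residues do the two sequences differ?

3

Mismatches (1-based): residue 8: Q→D; residue 10: S→N; residue 14: D→L.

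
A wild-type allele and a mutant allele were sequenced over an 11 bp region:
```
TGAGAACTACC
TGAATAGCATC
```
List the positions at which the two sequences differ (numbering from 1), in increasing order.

4, 5, 7, 8, 10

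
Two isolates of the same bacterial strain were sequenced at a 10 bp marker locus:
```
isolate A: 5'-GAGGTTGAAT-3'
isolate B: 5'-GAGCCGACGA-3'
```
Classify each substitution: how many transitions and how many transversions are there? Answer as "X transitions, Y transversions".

Mismatches (1-based):
site 4: G→C (purine→pyrimidine, transversion)
site 5: T→C (pyrimidine→pyrimidine, transition)
site 6: T→G (pyrimidine→purine, transversion)
site 7: G→A (purine→purine, transition)
site 8: A→C (purine→pyrimidine, transversion)
site 9: A→G (purine→purine, transition)
site 10: T→A (pyrimidine→purine, transversion)

3 transitions, 4 transversions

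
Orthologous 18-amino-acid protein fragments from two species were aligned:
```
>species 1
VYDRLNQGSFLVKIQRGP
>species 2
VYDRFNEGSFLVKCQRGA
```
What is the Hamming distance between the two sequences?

4

Comparing position by position, 4 residues differ: 5 (L/F), 7 (Q/E), 14 (I/C), 18 (P/A).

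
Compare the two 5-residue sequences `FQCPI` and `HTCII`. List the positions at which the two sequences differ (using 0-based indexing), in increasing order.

Scanning 0-based: 0: F/H; 1: Q/T; 3: P/I.

0, 1, 3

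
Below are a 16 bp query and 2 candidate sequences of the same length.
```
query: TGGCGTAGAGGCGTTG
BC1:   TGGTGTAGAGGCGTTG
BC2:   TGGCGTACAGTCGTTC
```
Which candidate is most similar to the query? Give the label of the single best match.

BC1

BC1 differs at 1 site; BC2 differs at 3 sites. The closest is BC1.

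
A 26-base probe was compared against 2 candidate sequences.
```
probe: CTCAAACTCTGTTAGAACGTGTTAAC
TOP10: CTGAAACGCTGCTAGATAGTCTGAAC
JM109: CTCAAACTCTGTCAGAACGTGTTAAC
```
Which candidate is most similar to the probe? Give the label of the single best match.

JM109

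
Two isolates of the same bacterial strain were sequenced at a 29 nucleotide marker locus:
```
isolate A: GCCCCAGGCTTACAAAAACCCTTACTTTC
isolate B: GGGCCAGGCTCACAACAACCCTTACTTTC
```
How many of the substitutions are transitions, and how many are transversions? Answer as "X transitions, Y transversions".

1 transition, 3 transversions

Transitions (purine↔purine or pyrimidine↔pyrimidine): 11 T→C.
Transversions (purine↔pyrimidine): 2 C→G, 3 C→G, 16 A→C.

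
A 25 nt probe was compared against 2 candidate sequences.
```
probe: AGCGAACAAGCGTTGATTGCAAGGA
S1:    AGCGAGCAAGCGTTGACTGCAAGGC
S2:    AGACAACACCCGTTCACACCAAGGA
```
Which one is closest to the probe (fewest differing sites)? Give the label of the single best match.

S1

Hamming distances to probe — S1: 3; S2: 8.
Smallest is S1 with 3 mismatches.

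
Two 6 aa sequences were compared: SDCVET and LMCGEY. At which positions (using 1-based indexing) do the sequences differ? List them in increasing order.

Scanning 1-based: 1: S/L; 2: D/M; 4: V/G; 6: T/Y.

1, 2, 4, 6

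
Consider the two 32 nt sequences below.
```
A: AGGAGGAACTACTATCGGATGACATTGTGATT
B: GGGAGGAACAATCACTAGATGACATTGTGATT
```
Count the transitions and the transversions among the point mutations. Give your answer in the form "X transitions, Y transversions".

6 transitions, 1 transversion

Mismatches (1-based):
base 1: A→G (purine→purine, transition)
base 10: T→A (pyrimidine→purine, transversion)
base 12: C→T (pyrimidine→pyrimidine, transition)
base 13: T→C (pyrimidine→pyrimidine, transition)
base 15: T→C (pyrimidine→pyrimidine, transition)
base 16: C→T (pyrimidine→pyrimidine, transition)
base 17: G→A (purine→purine, transition)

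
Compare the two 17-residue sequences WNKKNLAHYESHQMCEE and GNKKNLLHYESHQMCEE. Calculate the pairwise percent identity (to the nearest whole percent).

88%

2 positions differ (1, 7), so 15 of 17 match: 15/17 = 88.24%.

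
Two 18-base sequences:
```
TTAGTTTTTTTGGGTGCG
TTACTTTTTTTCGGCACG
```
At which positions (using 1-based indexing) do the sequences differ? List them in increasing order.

4, 12, 15, 16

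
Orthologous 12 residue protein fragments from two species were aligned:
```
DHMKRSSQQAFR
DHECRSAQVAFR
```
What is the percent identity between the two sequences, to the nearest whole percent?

67%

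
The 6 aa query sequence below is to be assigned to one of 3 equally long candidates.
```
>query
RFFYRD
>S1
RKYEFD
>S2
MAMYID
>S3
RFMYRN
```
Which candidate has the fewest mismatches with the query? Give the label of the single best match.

S3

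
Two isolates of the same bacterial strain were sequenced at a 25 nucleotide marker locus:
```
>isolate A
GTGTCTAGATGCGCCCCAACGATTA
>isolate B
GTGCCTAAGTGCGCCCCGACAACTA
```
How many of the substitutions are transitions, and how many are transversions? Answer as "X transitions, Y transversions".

Transitions (purine↔purine or pyrimidine↔pyrimidine): 4 T→C, 8 G→A, 9 A→G, 18 A→G, 21 G→A, 23 T→C.
Transversions (purine↔pyrimidine): none.

6 transitions, 0 transversions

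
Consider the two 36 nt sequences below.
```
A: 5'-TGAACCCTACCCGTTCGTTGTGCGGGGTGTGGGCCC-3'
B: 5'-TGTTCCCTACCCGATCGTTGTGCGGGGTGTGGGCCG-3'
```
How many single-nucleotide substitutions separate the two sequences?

Comparing position by position, 4 bases differ: 3 (A/T), 4 (A/T), 14 (T/A), 36 (C/G).

4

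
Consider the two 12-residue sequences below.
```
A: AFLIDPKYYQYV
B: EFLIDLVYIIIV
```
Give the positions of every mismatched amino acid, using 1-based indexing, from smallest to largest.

Differences at position 1 (A→E), position 6 (P→L), position 7 (K→V), position 9 (Y→I), position 10 (Q→I), position 11 (Y→I).

1, 6, 7, 9, 10, 11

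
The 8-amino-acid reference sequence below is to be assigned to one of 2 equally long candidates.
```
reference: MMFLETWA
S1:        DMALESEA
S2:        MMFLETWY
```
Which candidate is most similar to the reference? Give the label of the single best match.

Hamming distances to reference — S1: 4; S2: 1.
Smallest is S2 with 1 mismatch.

S2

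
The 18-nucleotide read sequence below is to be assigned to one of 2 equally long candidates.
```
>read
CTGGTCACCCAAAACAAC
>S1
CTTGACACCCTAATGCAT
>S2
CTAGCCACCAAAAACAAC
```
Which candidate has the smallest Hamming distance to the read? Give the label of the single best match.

S1 differs at 7 sites; S2 differs at 3 sites. The closest is S2.

S2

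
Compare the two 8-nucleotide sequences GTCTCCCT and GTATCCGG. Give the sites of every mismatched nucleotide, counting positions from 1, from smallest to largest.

3, 7, 8

Differences at site 3 (C→A), site 7 (C→G), site 8 (T→G).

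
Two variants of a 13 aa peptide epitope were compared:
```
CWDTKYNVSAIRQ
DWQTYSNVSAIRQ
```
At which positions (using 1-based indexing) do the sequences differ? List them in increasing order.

Scanning 1-based: 1: C/D; 3: D/Q; 5: K/Y; 6: Y/S.

1, 3, 5, 6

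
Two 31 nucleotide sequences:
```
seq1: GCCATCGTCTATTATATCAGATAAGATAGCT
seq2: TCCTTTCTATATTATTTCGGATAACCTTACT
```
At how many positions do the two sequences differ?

11

Comparing position by position, 11 positions differ: 1 (G/T), 4 (A/T), 6 (C/T), 7 (G/C), 9 (C/A), 16 (A/T), 19 (A/G), 25 (G/C), 26 (A/C), 28 (A/T), 29 (G/A).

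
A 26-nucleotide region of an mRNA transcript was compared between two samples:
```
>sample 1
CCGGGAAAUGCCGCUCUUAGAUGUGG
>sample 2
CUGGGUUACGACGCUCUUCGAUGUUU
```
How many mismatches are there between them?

Comparing position by position, 8 bases differ: 2 (C/U), 6 (A/U), 7 (A/U), 9 (U/C), 11 (C/A), 19 (A/C), 25 (G/U), 26 (G/U).

8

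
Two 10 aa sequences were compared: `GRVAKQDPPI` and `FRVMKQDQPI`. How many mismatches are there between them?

3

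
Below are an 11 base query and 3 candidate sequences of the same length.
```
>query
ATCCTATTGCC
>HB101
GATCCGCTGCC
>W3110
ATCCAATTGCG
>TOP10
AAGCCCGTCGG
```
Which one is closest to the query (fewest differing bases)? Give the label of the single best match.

HB101 differs at 6 bases; W3110 differs at 2 bases; TOP10 differs at 8 bases. The closest is W3110.

W3110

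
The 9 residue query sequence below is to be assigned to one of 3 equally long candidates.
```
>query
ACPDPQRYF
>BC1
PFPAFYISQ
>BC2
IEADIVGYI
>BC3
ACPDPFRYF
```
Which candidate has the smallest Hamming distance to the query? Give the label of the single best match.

BC3

BC1 differs at 8 residues; BC2 differs at 7 residues; BC3 differs at 1 residue. The closest is BC3.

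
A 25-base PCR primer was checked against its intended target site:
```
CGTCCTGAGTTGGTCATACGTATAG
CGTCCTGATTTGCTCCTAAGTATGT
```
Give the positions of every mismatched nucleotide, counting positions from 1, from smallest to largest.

9, 13, 16, 19, 24, 25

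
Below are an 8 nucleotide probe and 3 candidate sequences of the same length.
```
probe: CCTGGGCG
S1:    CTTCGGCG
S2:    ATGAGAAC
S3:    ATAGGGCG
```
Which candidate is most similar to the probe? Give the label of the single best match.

S1

Hamming distances to probe — S1: 2; S2: 7; S3: 3.
Smallest is S1 with 2 mismatches.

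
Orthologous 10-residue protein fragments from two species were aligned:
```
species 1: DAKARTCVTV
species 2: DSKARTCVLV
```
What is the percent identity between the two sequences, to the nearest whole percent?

80%

2 positions differ (2, 9), so 8 of 10 match: 8/10 = 80%.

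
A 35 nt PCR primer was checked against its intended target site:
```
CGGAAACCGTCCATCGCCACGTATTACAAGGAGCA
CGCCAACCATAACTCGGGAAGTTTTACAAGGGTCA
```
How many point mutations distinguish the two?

12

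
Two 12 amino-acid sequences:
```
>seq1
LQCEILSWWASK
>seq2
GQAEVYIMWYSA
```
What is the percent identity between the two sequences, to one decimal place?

33.3%

Mismatches at positions 1, 3, 5, 6, 7, 8, 10, 12 (1-based): 8 of 12.
Identical positions: 4/12 = 33.33% → 33.3%.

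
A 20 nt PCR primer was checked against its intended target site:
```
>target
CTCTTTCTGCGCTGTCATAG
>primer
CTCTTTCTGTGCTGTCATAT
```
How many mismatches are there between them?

2

Mismatches (1-based): site 10: C→T; site 20: G→T.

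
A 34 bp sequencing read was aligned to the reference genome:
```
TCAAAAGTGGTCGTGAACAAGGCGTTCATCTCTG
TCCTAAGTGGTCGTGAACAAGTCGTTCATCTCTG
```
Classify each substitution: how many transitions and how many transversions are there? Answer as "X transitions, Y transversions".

Mismatches (1-based):
site 3: A→C (purine→pyrimidine, transversion)
site 4: A→T (purine→pyrimidine, transversion)
site 22: G→T (purine→pyrimidine, transversion)

0 transitions, 3 transversions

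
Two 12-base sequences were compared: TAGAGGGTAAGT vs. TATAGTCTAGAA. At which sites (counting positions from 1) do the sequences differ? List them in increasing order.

Differences at site 3 (G→T), site 6 (G→T), site 7 (G→C), site 10 (A→G), site 11 (G→A), site 12 (T→A).

3, 6, 7, 10, 11, 12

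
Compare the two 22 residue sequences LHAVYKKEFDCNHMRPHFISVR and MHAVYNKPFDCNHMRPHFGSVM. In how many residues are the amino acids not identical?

5

Mismatches (1-based): residue 1: L→M; residue 6: K→N; residue 8: E→P; residue 19: I→G; residue 22: R→M.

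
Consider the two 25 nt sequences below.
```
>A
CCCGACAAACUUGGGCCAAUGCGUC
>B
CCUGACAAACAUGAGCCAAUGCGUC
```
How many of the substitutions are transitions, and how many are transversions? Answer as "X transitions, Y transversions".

2 transitions, 1 transversion

Transitions (purine↔purine or pyrimidine↔pyrimidine): 3 C→U, 14 G→A.
Transversions (purine↔pyrimidine): 11 U→A.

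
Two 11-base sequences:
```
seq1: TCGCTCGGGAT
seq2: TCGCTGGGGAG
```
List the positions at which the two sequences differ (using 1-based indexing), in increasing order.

Differences at position 6 (C→G), position 11 (T→G).

6, 11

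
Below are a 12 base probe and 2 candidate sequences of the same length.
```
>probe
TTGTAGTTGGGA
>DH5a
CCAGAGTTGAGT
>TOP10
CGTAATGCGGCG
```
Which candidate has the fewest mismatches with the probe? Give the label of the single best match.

DH5a differs at 6 bases; TOP10 differs at 9 bases. The closest is DH5a.

DH5a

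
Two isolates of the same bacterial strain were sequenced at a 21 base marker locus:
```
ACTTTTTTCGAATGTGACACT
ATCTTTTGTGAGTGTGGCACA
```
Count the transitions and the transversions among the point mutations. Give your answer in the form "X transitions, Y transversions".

5 transitions, 2 transversions

Transitions (purine↔purine or pyrimidine↔pyrimidine): 2 C→T, 3 T→C, 9 C→T, 12 A→G, 17 A→G.
Transversions (purine↔pyrimidine): 8 T→G, 21 T→A.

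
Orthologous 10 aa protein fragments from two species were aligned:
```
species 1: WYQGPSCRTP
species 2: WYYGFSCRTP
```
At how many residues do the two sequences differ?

2

The sequences differ at residues 3, 5 (1-based) — 2 in total.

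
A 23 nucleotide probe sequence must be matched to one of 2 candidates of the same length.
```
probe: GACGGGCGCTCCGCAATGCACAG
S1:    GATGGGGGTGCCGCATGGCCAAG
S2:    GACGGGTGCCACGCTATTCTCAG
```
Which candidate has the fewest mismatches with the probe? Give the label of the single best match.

Hamming distances to probe — S1: 8; S2: 6.
Smallest is S2 with 6 mismatches.

S2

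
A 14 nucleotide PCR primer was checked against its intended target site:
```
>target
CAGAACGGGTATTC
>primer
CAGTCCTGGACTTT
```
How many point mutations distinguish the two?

Comparing position by position, 6 bases differ: 4 (A/T), 5 (A/C), 7 (G/T), 10 (T/A), 11 (A/C), 14 (C/T).

6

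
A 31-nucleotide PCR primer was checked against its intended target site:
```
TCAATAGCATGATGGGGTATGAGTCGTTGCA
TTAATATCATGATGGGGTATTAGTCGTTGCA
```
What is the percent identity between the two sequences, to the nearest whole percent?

Mismatches at positions 2, 7, 21 (1-based): 3 of 31.
Identical positions: 28/31 = 90.32% → 90%.

90%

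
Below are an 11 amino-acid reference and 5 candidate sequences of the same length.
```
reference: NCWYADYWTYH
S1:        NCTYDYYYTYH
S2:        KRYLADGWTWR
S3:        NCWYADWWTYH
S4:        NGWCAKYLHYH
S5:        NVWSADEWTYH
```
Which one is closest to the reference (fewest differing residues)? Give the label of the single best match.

Hamming distances to reference — S1: 4; S2: 7; S3: 1; S4: 5; S5: 3.
Smallest is S3 with 1 mismatch.

S3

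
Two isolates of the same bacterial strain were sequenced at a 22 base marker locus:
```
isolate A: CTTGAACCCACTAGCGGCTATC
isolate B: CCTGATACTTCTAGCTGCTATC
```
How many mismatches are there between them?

Comparing position by position, 6 positions differ: 2 (T/C), 6 (A/T), 7 (C/A), 9 (C/T), 10 (A/T), 16 (G/T).

6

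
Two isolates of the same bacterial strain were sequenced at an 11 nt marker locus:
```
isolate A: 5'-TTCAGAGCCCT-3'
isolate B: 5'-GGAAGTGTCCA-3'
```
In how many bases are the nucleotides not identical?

6

Mismatches (1-based): base 1: T→G; base 2: T→G; base 3: C→A; base 6: A→T; base 8: C→T; base 11: T→A.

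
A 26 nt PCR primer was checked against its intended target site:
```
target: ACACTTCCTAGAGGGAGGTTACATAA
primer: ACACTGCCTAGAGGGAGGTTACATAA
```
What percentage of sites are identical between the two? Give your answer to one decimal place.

96.2%

1 position differs (6), so 25 of 26 match: 25/26 = 96.15%.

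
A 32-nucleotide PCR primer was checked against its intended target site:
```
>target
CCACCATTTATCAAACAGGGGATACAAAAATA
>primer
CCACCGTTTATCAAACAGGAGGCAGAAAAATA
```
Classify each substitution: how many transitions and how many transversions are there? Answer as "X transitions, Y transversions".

Mismatches (1-based):
site 6: A→G (purine→purine, transition)
site 20: G→A (purine→purine, transition)
site 22: A→G (purine→purine, transition)
site 23: T→C (pyrimidine→pyrimidine, transition)
site 25: C→G (pyrimidine→purine, transversion)

4 transitions, 1 transversion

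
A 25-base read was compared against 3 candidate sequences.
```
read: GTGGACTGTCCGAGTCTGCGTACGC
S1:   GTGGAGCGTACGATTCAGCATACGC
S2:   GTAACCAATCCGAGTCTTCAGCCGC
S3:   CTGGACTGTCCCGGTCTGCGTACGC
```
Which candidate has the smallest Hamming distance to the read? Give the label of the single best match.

S3

S1 differs at 6 bases; S2 differs at 9 bases; S3 differs at 3 bases. The closest is S3.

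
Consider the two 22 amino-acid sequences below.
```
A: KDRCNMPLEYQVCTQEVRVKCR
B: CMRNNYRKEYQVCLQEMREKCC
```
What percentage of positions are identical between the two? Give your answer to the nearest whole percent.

55%

10 positions differ (1, 2, 4, 6, 7, 8, 14, 17, 19, 22), so 12 of 22 match: 12/22 = 54.55%.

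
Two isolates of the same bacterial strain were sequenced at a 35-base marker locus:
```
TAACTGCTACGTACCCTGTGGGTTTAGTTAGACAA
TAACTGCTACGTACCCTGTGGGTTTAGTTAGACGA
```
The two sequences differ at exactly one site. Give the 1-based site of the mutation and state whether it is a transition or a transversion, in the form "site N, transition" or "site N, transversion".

site 34, transition

Site 34 changes A→G. A is a purine and G is a purine, so this is a transition.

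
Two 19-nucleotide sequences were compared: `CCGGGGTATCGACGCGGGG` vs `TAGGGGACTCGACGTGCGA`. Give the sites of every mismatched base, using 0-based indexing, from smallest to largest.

0, 1, 6, 7, 14, 16, 18

Differences at site 0 (C→T), site 1 (C→A), site 6 (T→A), site 7 (A→C), site 14 (C→T), site 16 (G→C), site 18 (G→A).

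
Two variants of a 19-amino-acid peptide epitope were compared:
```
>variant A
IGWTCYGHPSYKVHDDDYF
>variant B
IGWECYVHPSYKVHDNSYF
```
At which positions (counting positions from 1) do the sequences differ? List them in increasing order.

4, 7, 16, 17

Scanning 1-based: 4: T/E; 7: G/V; 16: D/N; 17: D/S.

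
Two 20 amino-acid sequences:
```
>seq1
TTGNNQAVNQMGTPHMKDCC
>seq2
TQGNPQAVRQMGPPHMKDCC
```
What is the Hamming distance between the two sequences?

The sequences differ at residues 2, 5, 9, 13 (1-based) — 4 in total.

4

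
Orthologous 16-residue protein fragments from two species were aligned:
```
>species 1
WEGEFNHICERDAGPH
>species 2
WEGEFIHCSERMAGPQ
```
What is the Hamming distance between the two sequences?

Comparing position by position, 5 positions differ: 6 (N/I), 8 (I/C), 9 (C/S), 12 (D/M), 16 (H/Q).

5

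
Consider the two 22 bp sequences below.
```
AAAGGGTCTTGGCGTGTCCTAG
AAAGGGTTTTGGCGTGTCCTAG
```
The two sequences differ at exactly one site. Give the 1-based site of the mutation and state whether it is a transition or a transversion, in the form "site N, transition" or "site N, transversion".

The sequences differ only at site 8: C→T (pyrimidine→pyrimidine), a transition.

site 8, transition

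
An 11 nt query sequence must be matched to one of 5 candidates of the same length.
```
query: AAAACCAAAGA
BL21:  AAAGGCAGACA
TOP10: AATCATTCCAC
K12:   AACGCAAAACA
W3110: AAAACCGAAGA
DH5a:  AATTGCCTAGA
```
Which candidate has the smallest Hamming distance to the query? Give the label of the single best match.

Hamming distances to query — BL21: 4; TOP10: 9; K12: 4; W3110: 1; DH5a: 5.
Smallest is W3110 with 1 mismatch.

W3110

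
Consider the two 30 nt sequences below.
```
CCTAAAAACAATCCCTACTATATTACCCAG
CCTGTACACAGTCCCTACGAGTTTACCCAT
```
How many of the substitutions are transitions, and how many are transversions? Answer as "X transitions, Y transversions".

2 transitions, 6 transversions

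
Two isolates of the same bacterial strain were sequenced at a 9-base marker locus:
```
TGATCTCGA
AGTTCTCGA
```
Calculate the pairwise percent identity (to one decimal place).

77.8%

Mismatches at positions 1, 3 (1-based): 2 of 9.
Identical positions: 7/9 = 77.78% → 77.8%.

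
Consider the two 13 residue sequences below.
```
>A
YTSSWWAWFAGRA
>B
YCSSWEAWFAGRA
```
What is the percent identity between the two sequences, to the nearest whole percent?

85%

Mismatches at positions 2, 6 (1-based): 2 of 13.
Identical positions: 11/13 = 84.62% → 85%.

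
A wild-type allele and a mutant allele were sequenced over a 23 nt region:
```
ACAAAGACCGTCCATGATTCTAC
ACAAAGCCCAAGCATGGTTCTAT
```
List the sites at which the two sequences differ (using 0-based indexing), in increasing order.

Scanning 0-based: 6: A/C; 9: G/A; 10: T/A; 11: C/G; 16: A/G; 22: C/T.

6, 9, 10, 11, 16, 22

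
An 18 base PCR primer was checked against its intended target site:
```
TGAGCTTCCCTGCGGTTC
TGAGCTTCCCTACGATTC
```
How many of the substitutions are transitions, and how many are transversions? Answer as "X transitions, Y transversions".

2 transitions, 0 transversions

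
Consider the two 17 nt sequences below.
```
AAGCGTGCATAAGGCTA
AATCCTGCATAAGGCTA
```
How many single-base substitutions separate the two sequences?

Mismatches (1-based): position 3: G→T; position 5: G→C.

2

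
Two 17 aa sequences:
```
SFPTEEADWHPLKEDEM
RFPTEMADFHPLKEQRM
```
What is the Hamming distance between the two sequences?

5

Comparing position by position, 5 residues differ: 1 (S/R), 6 (E/M), 9 (W/F), 15 (D/Q), 16 (E/R).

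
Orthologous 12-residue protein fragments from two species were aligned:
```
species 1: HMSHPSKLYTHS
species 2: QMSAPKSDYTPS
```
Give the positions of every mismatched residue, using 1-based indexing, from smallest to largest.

Differences at position 1 (H→Q), position 4 (H→A), position 6 (S→K), position 7 (K→S), position 8 (L→D), position 11 (H→P).

1, 4, 6, 7, 8, 11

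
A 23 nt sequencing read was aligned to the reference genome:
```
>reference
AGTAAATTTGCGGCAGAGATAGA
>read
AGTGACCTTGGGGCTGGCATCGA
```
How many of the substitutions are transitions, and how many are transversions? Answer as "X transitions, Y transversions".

3 transitions, 5 transversions

Transitions (purine↔purine or pyrimidine↔pyrimidine): 4 A→G, 7 T→C, 17 A→G.
Transversions (purine↔pyrimidine): 6 A→C, 11 C→G, 15 A→T, 18 G→C, 21 A→C.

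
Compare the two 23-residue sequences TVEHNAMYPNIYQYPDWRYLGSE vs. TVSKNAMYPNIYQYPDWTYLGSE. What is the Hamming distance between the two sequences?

Mismatches (1-based): residue 3: E→S; residue 4: H→K; residue 18: R→T.

3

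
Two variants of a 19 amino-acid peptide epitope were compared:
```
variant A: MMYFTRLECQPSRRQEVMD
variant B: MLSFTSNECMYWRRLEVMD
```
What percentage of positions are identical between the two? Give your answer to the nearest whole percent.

58%

Mismatches at positions 2, 3, 6, 7, 10, 11, 12, 15 (1-based): 8 of 19.
Identical positions: 11/19 = 57.89% → 58%.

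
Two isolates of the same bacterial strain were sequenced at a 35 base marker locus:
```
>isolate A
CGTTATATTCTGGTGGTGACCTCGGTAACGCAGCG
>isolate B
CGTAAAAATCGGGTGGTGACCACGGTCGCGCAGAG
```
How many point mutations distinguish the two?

Comparing position by position, 8 positions differ: 4 (T/A), 6 (T/A), 8 (T/A), 11 (T/G), 22 (T/A), 27 (A/C), 28 (A/G), 34 (C/A).

8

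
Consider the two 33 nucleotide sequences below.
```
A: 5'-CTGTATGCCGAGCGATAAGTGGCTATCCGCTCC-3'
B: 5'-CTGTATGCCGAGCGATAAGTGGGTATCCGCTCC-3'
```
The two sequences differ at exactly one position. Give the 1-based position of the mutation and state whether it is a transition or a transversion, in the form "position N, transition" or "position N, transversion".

position 23, transversion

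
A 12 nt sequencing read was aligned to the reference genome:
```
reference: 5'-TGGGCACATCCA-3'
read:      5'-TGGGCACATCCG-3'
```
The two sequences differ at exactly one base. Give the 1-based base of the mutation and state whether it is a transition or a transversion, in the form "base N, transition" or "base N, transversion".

Base 12 changes A→G. A is a purine and G is a purine, so this is a transition.

base 12, transition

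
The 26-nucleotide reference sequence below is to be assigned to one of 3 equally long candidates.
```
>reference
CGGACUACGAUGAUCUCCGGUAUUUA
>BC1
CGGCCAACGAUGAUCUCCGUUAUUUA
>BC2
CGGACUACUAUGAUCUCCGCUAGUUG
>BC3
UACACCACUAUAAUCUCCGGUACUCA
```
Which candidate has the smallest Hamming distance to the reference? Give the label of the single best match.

BC1

BC1 differs at 3 sites; BC2 differs at 4 sites; BC3 differs at 8 sites. The closest is BC1.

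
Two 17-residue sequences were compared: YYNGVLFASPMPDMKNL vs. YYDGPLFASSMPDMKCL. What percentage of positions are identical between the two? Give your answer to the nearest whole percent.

76%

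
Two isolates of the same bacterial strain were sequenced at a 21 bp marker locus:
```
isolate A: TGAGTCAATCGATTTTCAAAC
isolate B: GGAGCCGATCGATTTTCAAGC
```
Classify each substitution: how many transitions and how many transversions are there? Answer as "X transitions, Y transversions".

3 transitions, 1 transversion

Transitions (purine↔purine or pyrimidine↔pyrimidine): 5 T→C, 7 A→G, 20 A→G.
Transversions (purine↔pyrimidine): 1 T→G.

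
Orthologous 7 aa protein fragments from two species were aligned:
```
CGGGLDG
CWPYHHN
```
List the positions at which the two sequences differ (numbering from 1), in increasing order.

Scanning 1-based: 2: G/W; 3: G/P; 4: G/Y; 5: L/H; 6: D/H; 7: G/N.

2, 3, 4, 5, 6, 7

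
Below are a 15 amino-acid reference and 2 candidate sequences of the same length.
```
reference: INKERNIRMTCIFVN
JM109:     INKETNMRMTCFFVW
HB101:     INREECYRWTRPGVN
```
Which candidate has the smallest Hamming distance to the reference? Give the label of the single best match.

JM109 differs at 4 residues; HB101 differs at 8 residues. The closest is JM109.

JM109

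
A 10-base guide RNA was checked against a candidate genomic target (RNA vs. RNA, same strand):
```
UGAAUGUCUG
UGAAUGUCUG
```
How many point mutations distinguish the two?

0

No positions differ; the sequences are identical.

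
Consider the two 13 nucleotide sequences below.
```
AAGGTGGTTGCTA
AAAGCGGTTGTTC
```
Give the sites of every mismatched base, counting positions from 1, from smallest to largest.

3, 5, 11, 13

Scanning 1-based: 3: G/A; 5: T/C; 11: C/T; 13: A/C.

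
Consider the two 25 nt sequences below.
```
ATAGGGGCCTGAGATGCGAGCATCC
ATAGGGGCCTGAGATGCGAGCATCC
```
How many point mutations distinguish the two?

No positions differ; the sequences are identical.

0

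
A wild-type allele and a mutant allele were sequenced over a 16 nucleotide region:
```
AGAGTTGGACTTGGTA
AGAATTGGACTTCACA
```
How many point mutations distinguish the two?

4

The sequences differ at sites 4, 13, 14, 15 (1-based) — 4 in total.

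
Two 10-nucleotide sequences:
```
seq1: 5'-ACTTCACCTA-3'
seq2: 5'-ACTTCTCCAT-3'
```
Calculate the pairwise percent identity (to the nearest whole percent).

70%

Mismatches at positions 6, 9, 10 (1-based): 3 of 10.
Identical positions: 7/10 = 70% → 70%.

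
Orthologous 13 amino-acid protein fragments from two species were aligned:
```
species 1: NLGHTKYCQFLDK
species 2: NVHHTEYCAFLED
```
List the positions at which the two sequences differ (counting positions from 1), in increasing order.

2, 3, 6, 9, 12, 13

Differences at position 2 (L→V), position 3 (G→H), position 6 (K→E), position 9 (Q→A), position 12 (D→E), position 13 (K→D).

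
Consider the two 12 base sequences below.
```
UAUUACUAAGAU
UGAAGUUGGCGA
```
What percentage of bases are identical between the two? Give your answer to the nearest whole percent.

17%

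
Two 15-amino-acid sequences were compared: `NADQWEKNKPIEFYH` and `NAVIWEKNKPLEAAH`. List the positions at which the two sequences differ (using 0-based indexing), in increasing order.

Scanning 0-based: 2: D/V; 3: Q/I; 10: I/L; 12: F/A; 13: Y/A.

2, 3, 10, 12, 13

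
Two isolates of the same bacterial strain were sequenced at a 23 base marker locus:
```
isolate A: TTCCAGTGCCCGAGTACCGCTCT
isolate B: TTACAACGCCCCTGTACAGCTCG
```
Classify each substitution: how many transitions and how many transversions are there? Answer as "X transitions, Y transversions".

Transitions (purine↔purine or pyrimidine↔pyrimidine): 6 G→A, 7 T→C.
Transversions (purine↔pyrimidine): 3 C→A, 12 G→C, 13 A→T, 18 C→A, 23 T→G.

2 transitions, 5 transversions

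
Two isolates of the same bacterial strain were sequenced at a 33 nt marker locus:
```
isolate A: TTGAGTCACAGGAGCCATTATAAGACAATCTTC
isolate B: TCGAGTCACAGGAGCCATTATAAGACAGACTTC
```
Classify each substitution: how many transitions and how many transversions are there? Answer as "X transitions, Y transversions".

2 transitions, 1 transversion

Mismatches (1-based):
position 2: T→C (pyrimidine→pyrimidine, transition)
position 28: A→G (purine→purine, transition)
position 29: T→A (pyrimidine→purine, transversion)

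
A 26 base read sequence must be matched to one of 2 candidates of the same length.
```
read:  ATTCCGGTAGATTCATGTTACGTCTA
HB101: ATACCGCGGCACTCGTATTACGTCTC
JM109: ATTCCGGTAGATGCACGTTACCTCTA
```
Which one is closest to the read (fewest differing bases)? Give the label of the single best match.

HB101 differs at 9 bases; JM109 differs at 3 bases. The closest is JM109.

JM109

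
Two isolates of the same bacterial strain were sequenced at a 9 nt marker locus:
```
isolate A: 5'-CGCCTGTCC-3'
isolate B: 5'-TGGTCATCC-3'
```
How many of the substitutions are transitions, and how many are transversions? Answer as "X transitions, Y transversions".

Transitions (purine↔purine or pyrimidine↔pyrimidine): 1 C→T, 4 C→T, 5 T→C, 6 G→A.
Transversions (purine↔pyrimidine): 3 C→G.

4 transitions, 1 transversion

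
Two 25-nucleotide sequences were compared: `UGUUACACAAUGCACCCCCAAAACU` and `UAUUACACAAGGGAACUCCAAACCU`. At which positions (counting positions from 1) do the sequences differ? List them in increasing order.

Differences at position 2 (G→A), position 11 (U→G), position 13 (C→G), position 15 (C→A), position 17 (C→U), position 23 (A→C).

2, 11, 13, 15, 17, 23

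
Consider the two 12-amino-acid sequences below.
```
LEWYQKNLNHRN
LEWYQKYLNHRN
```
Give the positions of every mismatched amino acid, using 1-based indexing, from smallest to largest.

7

Scanning 1-based: 7: N/Y.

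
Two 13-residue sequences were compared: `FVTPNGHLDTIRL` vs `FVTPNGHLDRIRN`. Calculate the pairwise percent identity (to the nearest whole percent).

Mismatches at positions 10, 13 (1-based): 2 of 13.
Identical positions: 11/13 = 84.62% → 85%.

85%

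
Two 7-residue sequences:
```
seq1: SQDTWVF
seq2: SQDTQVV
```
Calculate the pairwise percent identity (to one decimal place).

71.4%

2 positions differ (5, 7), so 5 of 7 match: 5/7 = 71.43%.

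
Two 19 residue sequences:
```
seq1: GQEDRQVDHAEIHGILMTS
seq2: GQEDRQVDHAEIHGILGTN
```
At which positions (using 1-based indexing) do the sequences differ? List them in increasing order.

17, 19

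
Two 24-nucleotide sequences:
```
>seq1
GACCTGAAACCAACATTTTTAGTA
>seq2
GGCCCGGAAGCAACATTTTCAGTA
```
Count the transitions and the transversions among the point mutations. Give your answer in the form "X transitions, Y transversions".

4 transitions, 1 transversion

Transitions (purine↔purine or pyrimidine↔pyrimidine): 2 A→G, 5 T→C, 7 A→G, 20 T→C.
Transversions (purine↔pyrimidine): 10 C→G.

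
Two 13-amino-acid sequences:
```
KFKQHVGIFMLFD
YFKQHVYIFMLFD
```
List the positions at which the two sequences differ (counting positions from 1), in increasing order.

1, 7

Scanning 1-based: 1: K/Y; 7: G/Y.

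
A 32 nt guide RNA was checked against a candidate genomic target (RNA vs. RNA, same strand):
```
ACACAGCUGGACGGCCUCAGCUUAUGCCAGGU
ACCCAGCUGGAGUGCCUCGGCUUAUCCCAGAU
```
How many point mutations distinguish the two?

6

Mismatches (1-based): base 3: A→C; base 12: C→G; base 13: G→U; base 19: A→G; base 26: G→C; base 31: G→A.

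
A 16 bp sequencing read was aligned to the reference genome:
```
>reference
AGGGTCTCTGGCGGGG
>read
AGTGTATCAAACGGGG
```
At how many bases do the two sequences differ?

5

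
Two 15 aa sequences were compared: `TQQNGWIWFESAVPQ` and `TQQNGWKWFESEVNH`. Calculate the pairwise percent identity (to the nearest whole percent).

73%

4 positions differ (7, 12, 14, 15), so 11 of 15 match: 11/15 = 73.33%.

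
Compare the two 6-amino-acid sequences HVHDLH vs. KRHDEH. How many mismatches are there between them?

Comparing position by position, 3 positions differ: 1 (H/K), 2 (V/R), 5 (L/E).

3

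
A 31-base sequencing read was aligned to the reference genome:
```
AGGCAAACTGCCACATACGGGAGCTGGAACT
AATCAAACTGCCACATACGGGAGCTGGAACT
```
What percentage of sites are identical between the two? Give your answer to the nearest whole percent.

94%

2 positions differ (2, 3), so 29 of 31 match: 29/31 = 93.55%.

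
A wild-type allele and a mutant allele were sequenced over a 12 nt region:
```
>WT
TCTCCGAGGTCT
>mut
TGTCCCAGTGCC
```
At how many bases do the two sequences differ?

Comparing position by position, 5 bases differ: 2 (C/G), 6 (G/C), 9 (G/T), 10 (T/G), 12 (T/C).

5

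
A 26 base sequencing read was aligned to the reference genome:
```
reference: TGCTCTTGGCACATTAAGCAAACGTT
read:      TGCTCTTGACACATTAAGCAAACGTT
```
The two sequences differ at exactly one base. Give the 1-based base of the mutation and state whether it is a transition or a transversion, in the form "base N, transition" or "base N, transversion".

Base 9 changes G→A. G is a purine and A is a purine, so this is a transition.

base 9, transition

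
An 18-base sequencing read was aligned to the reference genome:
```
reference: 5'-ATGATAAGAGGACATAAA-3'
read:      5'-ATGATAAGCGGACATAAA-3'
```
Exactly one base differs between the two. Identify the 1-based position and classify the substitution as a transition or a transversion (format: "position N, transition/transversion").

position 9, transversion

Position 9 changes A→C. A is a purine and C is a pyrimidine, so this is a transversion.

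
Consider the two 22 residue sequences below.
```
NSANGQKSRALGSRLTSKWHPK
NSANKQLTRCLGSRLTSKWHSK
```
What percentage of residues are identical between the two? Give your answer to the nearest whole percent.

77%

5 positions differ (5, 7, 8, 10, 21), so 17 of 22 match: 17/22 = 77.27%.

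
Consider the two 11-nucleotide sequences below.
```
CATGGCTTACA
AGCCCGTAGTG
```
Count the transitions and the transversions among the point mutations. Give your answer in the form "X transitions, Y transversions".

Transitions (purine↔purine or pyrimidine↔pyrimidine): 2 A→G, 3 T→C, 9 A→G, 10 C→T, 11 A→G.
Transversions (purine↔pyrimidine): 1 C→A, 4 G→C, 5 G→C, 6 C→G, 8 T→A.

5 transitions, 5 transversions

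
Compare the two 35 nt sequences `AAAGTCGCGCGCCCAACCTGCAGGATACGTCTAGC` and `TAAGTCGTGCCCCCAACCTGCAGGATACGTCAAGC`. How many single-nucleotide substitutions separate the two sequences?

Mismatches (1-based): position 1: A→T; position 8: C→T; position 11: G→C; position 32: T→A.

4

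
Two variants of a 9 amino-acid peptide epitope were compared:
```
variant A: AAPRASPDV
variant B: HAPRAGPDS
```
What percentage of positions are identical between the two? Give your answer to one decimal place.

66.7%

Mismatches at positions 1, 6, 9 (1-based): 3 of 9.
Identical positions: 6/9 = 66.67% → 66.7%.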